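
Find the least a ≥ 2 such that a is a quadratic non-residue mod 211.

2

(2/211) = −1, so 2 is the smallest positive non-residue mod 211.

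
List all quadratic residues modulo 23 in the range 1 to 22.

1,2,3,4,6,8,9,12,13,16,18

Square k = 1,…,11 (k and 23−k give the same square):
1²=1, 2²=4, 3²=9, 4²=16, 5²≡2, 6²≡13, 7²≡3, 8²≡18, 9²≡12, 10²≡8, 11²≡6 (mod 23).
So the quadratic residues mod 23 are {1, 2, 3, 4, 6, 8, 9, 12, 13, 16, 18}.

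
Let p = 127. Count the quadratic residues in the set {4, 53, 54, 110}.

1

(4/127) = +1 → QR.
(53/127) = -1 → non-residue.
(54/127) = -1 → non-residue.
(110/127) = -1 → non-residue.
Total quadratic residues among the 4: 1.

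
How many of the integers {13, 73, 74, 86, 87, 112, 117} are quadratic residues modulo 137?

4

(13/137) = -1 → non-residue.
(73/137) = +1 → QR.
(74/137) = +1 → QR.
(86/137) = -1 → non-residue.
(87/137) = +1 → QR.
(112/137) = +1 → QR.
(117/137) = -1 → non-residue.
Total quadratic residues among the 7: 4.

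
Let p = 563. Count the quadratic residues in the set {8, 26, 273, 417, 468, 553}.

(8/563) = -1 → non-residue.
(26/563) = -1 → non-residue.
(273/563) = +1 → QR.
(417/563) = -1 → non-residue.
(468/563) = +1 → QR.
(553/563) = -1 → non-residue.
Total quadratic residues among the 6: 2.

2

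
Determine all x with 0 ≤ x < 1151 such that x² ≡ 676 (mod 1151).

Since 1151 ≡ 3 (mod 4), a square root of 676 is 676^((1151+1)/4) = 676^288 mod 1151.
Repeated squaring: 676^2≡29, 676^4≡841, 676^8≡567, 676^16≡360, 676^32≡688, 676^64≡283, 676^128≡670, 676^256≡10 (mod 1151).
676^288 = 676^(256+32) ≡ 1125 (mod 1151).
Check: 1125² = 1265625 ≡ 676 (mod 1151). The two roots are 26 and 1125.

26, 1125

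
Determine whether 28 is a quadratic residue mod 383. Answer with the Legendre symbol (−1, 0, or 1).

Pull out 2^2: since 383 ≡ 7 (mod 8), (2/383) = +1, so (2/383)^2 = +1.
Reciprocity: 7 ≡ 3 and 383 ≡ 3 (mod 4), so (7/383) = −(383/7).
Reduce top mod 7: now compute (5/7).
Reciprocity: 5 ≡ 1 and 7 ≡ 3 (mod 4), so (5/7) = +(7/5).
Reduce top mod 5: now compute (2/5).
Pull out 2: since 5 ≡ 5 (mod 8), (2/5) = -1.
Reached (1/5) = 1. Collecting the sign flips along the way, the symbol is +1.

1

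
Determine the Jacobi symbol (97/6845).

-1

Reciprocity: 97 ≡ 1 and 6845 ≡ 1 (mod 4), so (97/6845) = +(6845/97).
Reduce top mod 97: now compute (55/97).
Reciprocity: 55 ≡ 3 and 97 ≡ 1 (mod 4), so (55/97) = +(97/55).
Reduce top mod 55: now compute (42/55).
Pull out 2: since 55 ≡ 7 (mod 8), (2/55) = +1.
Reciprocity: 21 ≡ 1 and 55 ≡ 3 (mod 4), so (21/55) = +(55/21).
Reduce top mod 21: now compute (13/21).
Reciprocity: 13 ≡ 1 and 21 ≡ 1 (mod 4), so (13/21) = +(21/13).
Reduce top mod 13: now compute (8/13).
Pull out 2^3: since 13 ≡ 5 (mod 8), (2/13) = -1, so (2/13)^3 = -1.
Reached (1/13) = 1. Collecting the sign flips along the way, the symbol is -1.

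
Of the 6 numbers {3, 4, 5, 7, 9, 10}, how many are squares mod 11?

4

(3/11) = +1 → QR.
(4/11) = +1 → QR.
(5/11) = +1 → QR.
(7/11) = -1 → non-residue.
(9/11) = +1 → QR.
(10/11) = -1 → non-residue.
Total quadratic residues among the 6: 4.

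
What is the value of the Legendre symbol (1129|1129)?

First reduce: 1129 ≡ 0 (mod 1129).
Top reduces to 0: gcd > 1, so the symbol is 0.

0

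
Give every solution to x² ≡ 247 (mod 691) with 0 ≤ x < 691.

Since 691 ≡ 3 (mod 4), a square root of 247 is 247^((691+1)/4) = 247^173 mod 691.
Repeated squaring: 247^2≡201, 247^4≡323, 247^8≡679, 247^16≡144, 247^32≡6, 247^64≡36, 247^128≡605 (mod 691).
247^173 = 247^(128+32+8+4+1) ≡ 451 (mod 691).
Check: 451² = 203401 ≡ 247 (mod 691). The two roots are 240 and 451.

240, 451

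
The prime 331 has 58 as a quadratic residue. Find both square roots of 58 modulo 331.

Since 331 ≡ 3 (mod 4), a square root of 58 is 58^((331+1)/4) = 58^83 mod 331.
Repeated squaring: 58^2≡54, 58^4≡268, 58^8≡328, 58^16≡9, 58^32≡81, 58^64≡272 (mod 331).
58^83 = 58^(64+16+2+1) ≡ 183 (mod 331).
Check: 183² = 33489 ≡ 58 (mod 331). The two roots are 148 and 183.

148, 183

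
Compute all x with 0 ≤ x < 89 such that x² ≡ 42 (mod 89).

24, 65

89 ≡ 1 (mod 4), so we find a root by search.
Trying successive values, 24² = 576 ≡ 42 (mod 89). The other root is 89 − 24 = 65.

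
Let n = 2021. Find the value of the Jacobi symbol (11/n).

-1

Reciprocity: 11 ≡ 3 and 2021 ≡ 1 (mod 4), so (11/2021) = +(2021/11).
Reduce top mod 11: now compute (8/11).
Pull out 2^3: since 11 ≡ 3 (mod 8), (2/11) = -1, so (2/11)^3 = -1.
Reached (1/11) = 1. Collecting the sign flips along the way, the symbol is -1.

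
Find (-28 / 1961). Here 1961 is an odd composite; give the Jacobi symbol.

1

First reduce: -28 ≡ 1933 (mod 1961).
Reciprocity: 1933 ≡ 1 and 1961 ≡ 1 (mod 4), so (1933/1961) = +(1961/1933).
Reduce top mod 1933: now compute (28/1933).
Pull out 2^2: since 1933 ≡ 5 (mod 8), (2/1933) = -1, so (2/1933)^2 = +1.
Reciprocity: 7 ≡ 3 and 1933 ≡ 1 (mod 4), so (7/1933) = +(1933/7).
Reduce top mod 7: now compute (1/7).
Reached (1/7) = 1. Collecting the sign flips along the way, the symbol is +1.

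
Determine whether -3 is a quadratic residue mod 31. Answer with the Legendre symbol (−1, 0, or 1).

1

First reduce: -3 ≡ 28 (mod 31).
Pull out 2^2: since 31 ≡ 7 (mod 8), (2/31) = +1, so (2/31)^2 = +1.
Reciprocity: 7 ≡ 3 and 31 ≡ 3 (mod 4), so (7/31) = −(31/7).
Reduce top mod 7: now compute (3/7).
Reciprocity: 3 ≡ 3 and 7 ≡ 3 (mod 4), so (3/7) = −(7/3).
Reduce top mod 3: now compute (1/3).
Reached (1/3) = 1. Collecting the sign flips along the way, the symbol is +1.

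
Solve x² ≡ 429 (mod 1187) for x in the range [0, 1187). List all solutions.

582, 605

Since 1187 ≡ 3 (mod 4), a square root of 429 is 429^((1187+1)/4) = 429^297 mod 1187.
Repeated squaring: 429^2≡56, 429^4≡762, 429^8≡201, 429^16≡43, 429^32≡662, 429^64≡241, 429^128≡1105, 429^256≡789 (mod 1187).
429^297 = 429^(256+32+8+1) ≡ 582 (mod 1187).
Check: 582² = 338724 ≡ 429 (mod 1187). The two roots are 582 and 605.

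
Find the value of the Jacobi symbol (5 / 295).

Reciprocity: 5 ≡ 1 and 295 ≡ 3 (mod 4), so (5/295) = +(295/5).
Reduce top mod 5: now compute (0/5).
Top reduces to 0: gcd > 1, so the symbol is 0.

0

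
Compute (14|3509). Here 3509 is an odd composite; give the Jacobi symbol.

-1

Pull out 2: since 3509 ≡ 5 (mod 8), (2/3509) = -1.
Reciprocity: 7 ≡ 3 and 3509 ≡ 1 (mod 4), so (7/3509) = +(3509/7).
Reduce top mod 7: now compute (2/7).
Pull out 2: since 7 ≡ 7 (mod 8), (2/7) = +1.
Reached (1/7) = 1. Collecting the sign flips along the way, the symbol is -1.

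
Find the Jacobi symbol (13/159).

1

Reciprocity: 13 ≡ 1 and 159 ≡ 3 (mod 4), so (13/159) = +(159/13).
Reduce top mod 13: now compute (3/13).
Reciprocity: 3 ≡ 3 and 13 ≡ 1 (mod 4), so (3/13) = +(13/3).
Reduce top mod 3: now compute (1/3).
Reached (1/3) = 1. Collecting the sign flips along the way, the symbol is +1.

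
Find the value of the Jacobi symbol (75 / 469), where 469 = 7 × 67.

1

Reciprocity: 75 ≡ 3 and 469 ≡ 1 (mod 4), so (75/469) = +(469/75).
Reduce top mod 75: now compute (19/75).
Reciprocity: 19 ≡ 3 and 75 ≡ 3 (mod 4), so (19/75) = −(75/19).
Reduce top mod 19: now compute (18/19).
Pull out 2: since 19 ≡ 3 (mod 8), (2/19) = -1.
Reciprocity: 9 ≡ 1 and 19 ≡ 3 (mod 4), so (9/19) = +(19/9).
Reduce top mod 9: now compute (1/9).
Reached (1/9) = 1. Collecting the sign flips along the way, the symbol is +1.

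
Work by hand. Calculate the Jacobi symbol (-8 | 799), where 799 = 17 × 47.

First reduce: -8 ≡ 791 (mod 799).
Reciprocity: 791 ≡ 3 and 799 ≡ 3 (mod 4), so (791/799) = −(799/791).
Reduce top mod 791: now compute (8/791).
Pull out 2^3: since 791 ≡ 7 (mod 8), (2/791) = +1, so (2/791)^3 = +1.
Reached (1/791) = 1. Collecting the sign flips along the way, the symbol is -1.

-1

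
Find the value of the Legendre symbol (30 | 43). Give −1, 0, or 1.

-1

Pull out 2: since 43 ≡ 3 (mod 8), (2/43) = -1.
Reciprocity: 15 ≡ 3 and 43 ≡ 3 (mod 4), so (15/43) = −(43/15).
Reduce top mod 15: now compute (13/15).
Reciprocity: 13 ≡ 1 and 15 ≡ 3 (mod 4), so (13/15) = +(15/13).
Reduce top mod 13: now compute (2/13).
Pull out 2: since 13 ≡ 5 (mod 8), (2/13) = -1.
Reached (1/13) = 1. Collecting the sign flips along the way, the symbol is -1.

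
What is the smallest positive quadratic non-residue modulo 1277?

(2/1277) = −1, so 2 is the smallest positive non-residue mod 1277.

2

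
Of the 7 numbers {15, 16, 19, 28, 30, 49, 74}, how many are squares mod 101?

(15/101) = -1 → non-residue.
(16/101) = +1 → QR.
(19/101) = +1 → QR.
(28/101) = -1 → non-residue.
(30/101) = +1 → QR.
(49/101) = +1 → QR.
(74/101) = -1 → non-residue.
Total quadratic residues among the 7: 4.

4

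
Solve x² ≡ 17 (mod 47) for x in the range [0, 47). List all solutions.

Since 47 ≡ 3 (mod 4), a square root of 17 is 17^((47+1)/4) = 17^12 mod 47.
Repeated squaring: 17^2≡7, 17^4≡2, 17^8≡4 (mod 47).
17^12 = 17^(8+4) ≡ 8 (mod 47).
Check: 8² = 64 ≡ 17 (mod 47). The two roots are 8 and 39.

8, 39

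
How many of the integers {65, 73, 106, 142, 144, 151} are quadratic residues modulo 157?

2

(65/157) = -1 → non-residue.
(73/157) = -1 → non-residue.
(106/157) = +1 → QR.
(142/157) = -1 → non-residue.
(144/157) = +1 → QR.
(151/157) = -1 → non-residue.
Total quadratic residues among the 6: 2.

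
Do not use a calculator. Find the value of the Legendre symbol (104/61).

First reduce: 104 ≡ 43 (mod 61).
Reciprocity: 43 ≡ 3 and 61 ≡ 1 (mod 4), so (43/61) = +(61/43).
Reduce top mod 43: now compute (18/43).
Pull out 2: since 43 ≡ 3 (mod 8), (2/43) = -1.
Reciprocity: 9 ≡ 1 and 43 ≡ 3 (mod 4), so (9/43) = +(43/9).
Reduce top mod 9: now compute (7/9).
Reciprocity: 7 ≡ 3 and 9 ≡ 1 (mod 4), so (7/9) = +(9/7).
Reduce top mod 7: now compute (2/7).
Pull out 2: since 7 ≡ 7 (mod 8), (2/7) = +1.
Reached (1/7) = 1. Collecting the sign flips along the way, the symbol is -1.

-1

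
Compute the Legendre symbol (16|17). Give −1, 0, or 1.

1

Pull out 2^4: since 17 ≡ 1 (mod 8), (2/17) = +1, so (2/17)^4 = +1.
Reached (1/17) = 1. Collecting the sign flips along the way, the symbol is +1.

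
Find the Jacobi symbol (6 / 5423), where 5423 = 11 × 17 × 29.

1

Pull out 2: since 5423 ≡ 7 (mod 8), (2/5423) = +1.
Reciprocity: 3 ≡ 3 and 5423 ≡ 3 (mod 4), so (3/5423) = −(5423/3).
Reduce top mod 3: now compute (2/3).
Pull out 2: since 3 ≡ 3 (mod 8), (2/3) = -1.
Reached (1/3) = 1. Collecting the sign flips along the way, the symbol is +1.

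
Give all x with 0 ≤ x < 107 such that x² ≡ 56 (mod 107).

Since 107 ≡ 3 (mod 4), a square root of 56 is 56^((107+1)/4) = 56^27 mod 107.
Repeated squaring: 56^2≡33, 56^4≡19, 56^8≡40, 56^16≡102 (mod 107).
56^27 = 56^(16+8+2+1) ≡ 85 (mod 107).
Check: 85² = 7225 ≡ 56 (mod 107). The two roots are 22 and 85.

22, 85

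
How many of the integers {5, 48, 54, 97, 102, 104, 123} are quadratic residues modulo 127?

1

(5/127) = -1 → non-residue.
(48/127) = -1 → non-residue.
(54/127) = -1 → non-residue.
(97/127) = -1 → non-residue.
(102/127) = -1 → non-residue.
(104/127) = +1 → QR.
(123/127) = -1 → non-residue.
Total quadratic residues among the 7: 1.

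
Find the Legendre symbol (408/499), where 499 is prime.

-1

Pull out 2^3: since 499 ≡ 3 (mod 8), (2/499) = -1, so (2/499)^3 = -1.
Reciprocity: 51 ≡ 3 and 499 ≡ 3 (mod 4), so (51/499) = −(499/51).
Reduce top mod 51: now compute (40/51).
Pull out 2^3: since 51 ≡ 3 (mod 8), (2/51) = -1, so (2/51)^3 = -1.
Reciprocity: 5 ≡ 1 and 51 ≡ 3 (mod 4), so (5/51) = +(51/5).
Reduce top mod 5: now compute (1/5).
Reached (1/5) = 1. Collecting the sign flips along the way, the symbol is -1.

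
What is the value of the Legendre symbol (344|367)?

-1

Pull out 2^3: since 367 ≡ 7 (mod 8), (2/367) = +1, so (2/367)^3 = +1.
Reciprocity: 43 ≡ 3 and 367 ≡ 3 (mod 4), so (43/367) = −(367/43).
Reduce top mod 43: now compute (23/43).
Reciprocity: 23 ≡ 3 and 43 ≡ 3 (mod 4), so (23/43) = −(43/23).
Reduce top mod 23: now compute (20/23).
Pull out 2^2: since 23 ≡ 7 (mod 8), (2/23) = +1, so (2/23)^2 = +1.
Reciprocity: 5 ≡ 1 and 23 ≡ 3 (mod 4), so (5/23) = +(23/5).
Reduce top mod 5: now compute (3/5).
Reciprocity: 3 ≡ 3 and 5 ≡ 1 (mod 4), so (3/5) = +(5/3).
Reduce top mod 3: now compute (2/3).
Pull out 2: since 3 ≡ 3 (mod 8), (2/3) = -1.
Reached (1/3) = 1. Collecting the sign flips along the way, the symbol is -1.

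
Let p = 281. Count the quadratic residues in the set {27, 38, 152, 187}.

0

(27/281) = -1 → non-residue.
(38/281) = -1 → non-residue.
(152/281) = -1 → non-residue.
(187/281) = -1 → non-residue.
Total quadratic residues among the 4: 0.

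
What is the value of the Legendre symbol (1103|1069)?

First reduce: 1103 ≡ 34 (mod 1069).
Pull out 2: since 1069 ≡ 5 (mod 8), (2/1069) = -1.
Reciprocity: 17 ≡ 1 and 1069 ≡ 1 (mod 4), so (17/1069) = +(1069/17).
Reduce top mod 17: now compute (15/17).
Reciprocity: 15 ≡ 3 and 17 ≡ 1 (mod 4), so (15/17) = +(17/15).
Reduce top mod 15: now compute (2/15).
Pull out 2: since 15 ≡ 7 (mod 8), (2/15) = +1.
Reached (1/15) = 1. Collecting the sign flips along the way, the symbol is -1.

-1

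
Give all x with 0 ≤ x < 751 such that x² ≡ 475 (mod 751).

195, 556

Since 751 ≡ 3 (mod 4), a square root of 475 is 475^((751+1)/4) = 475^188 mod 751.
Repeated squaring: 475^2≡325, 475^4≡485, 475^8≡162, 475^16≡710, 475^32≡179, 475^64≡499, 475^128≡420 (mod 751).
475^188 = 475^(128+32+16+8+4) ≡ 556 (mod 751).
Check: 556² = 309136 ≡ 475 (mod 751). The two roots are 195 and 556.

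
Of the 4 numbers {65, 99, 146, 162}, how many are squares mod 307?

3

(65/307) = +1 → QR.
(99/307) = +1 → QR.
(146/307) = +1 → QR.
(162/307) = -1 → non-residue.
Total quadratic residues among the 4: 3.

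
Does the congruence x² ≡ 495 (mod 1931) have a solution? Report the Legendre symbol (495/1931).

1

Reciprocity: 495 ≡ 3 and 1931 ≡ 3 (mod 4), so (495/1931) = −(1931/495).
Reduce top mod 495: now compute (446/495).
Pull out 2: since 495 ≡ 7 (mod 8), (2/495) = +1.
Reciprocity: 223 ≡ 3 and 495 ≡ 3 (mod 4), so (223/495) = −(495/223).
Reduce top mod 223: now compute (49/223).
Reciprocity: 49 ≡ 1 and 223 ≡ 3 (mod 4), so (49/223) = +(223/49).
Reduce top mod 49: now compute (27/49).
Reciprocity: 27 ≡ 3 and 49 ≡ 1 (mod 4), so (27/49) = +(49/27).
Reduce top mod 27: now compute (22/27).
Pull out 2: since 27 ≡ 3 (mod 8), (2/27) = -1.
Reciprocity: 11 ≡ 3 and 27 ≡ 3 (mod 4), so (11/27) = −(27/11).
Reduce top mod 11: now compute (5/11).
Reciprocity: 5 ≡ 1 and 11 ≡ 3 (mod 4), so (5/11) = +(11/5).
Reduce top mod 5: now compute (1/5).
Reached (1/5) = 1. Collecting the sign flips along the way, the symbol is +1.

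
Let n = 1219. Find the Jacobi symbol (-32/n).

1

First reduce: -32 ≡ 1187 (mod 1219).
Reciprocity: 1187 ≡ 3 and 1219 ≡ 3 (mod 4), so (1187/1219) = −(1219/1187).
Reduce top mod 1187: now compute (32/1187).
Pull out 2^5: since 1187 ≡ 3 (mod 8), (2/1187) = -1, so (2/1187)^5 = -1.
Reached (1/1187) = 1. Collecting the sign flips along the way, the symbol is +1.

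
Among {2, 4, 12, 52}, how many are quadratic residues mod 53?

(2/53) = -1 → non-residue.
(4/53) = +1 → QR.
(12/53) = -1 → non-residue.
(52/53) = +1 → QR.
Total quadratic residues among the 4: 2.

2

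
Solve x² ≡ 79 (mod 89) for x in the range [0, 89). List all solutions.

41, 48

89 ≡ 1 (mod 4), so we find a root by search.
Trying successive values, 41² = 1681 ≡ 79 (mod 89). The other root is 89 − 41 = 48.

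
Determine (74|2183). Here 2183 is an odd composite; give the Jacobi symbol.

Pull out 2: since 2183 ≡ 7 (mod 8), (2/2183) = +1.
Reciprocity: 37 ≡ 1 and 2183 ≡ 3 (mod 4), so (37/2183) = +(2183/37).
Reduce top mod 37: now compute (0/37).
Top reduces to 0: gcd > 1, so the symbol is 0.

0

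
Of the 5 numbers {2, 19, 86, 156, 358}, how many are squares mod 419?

(2/419) = -1 → non-residue.
(19/419) = -1 → non-residue.
(86/419) = -1 → non-residue.
(156/419) = +1 → QR.
(358/419) = +1 → QR.
Total quadratic residues among the 5: 2.

2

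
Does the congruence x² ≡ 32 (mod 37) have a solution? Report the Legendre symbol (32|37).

Pull out 2^5: since 37 ≡ 5 (mod 8), (2/37) = -1, so (2/37)^5 = -1.
Reached (1/37) = 1. Collecting the sign flips along the way, the symbol is -1.

-1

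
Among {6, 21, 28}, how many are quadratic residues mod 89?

(6/89) = -1 → non-residue.
(21/89) = +1 → QR.
(28/89) = -1 → non-residue.
Total quadratic residues among the 3: 1.

1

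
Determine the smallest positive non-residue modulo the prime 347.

2

(2/347) = −1, so 2 is the smallest positive non-residue mod 347.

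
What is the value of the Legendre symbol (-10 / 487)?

1

Euler's criterion: (-10/487) ≡ 477^243 (mod 487).
477^2 ≡ 100 (mod 487)
477^4 ≡ 260 (mod 487)
477^8 ≡ 394 (mod 487)
477^16 ≡ 370 (mod 487)
477^32 ≡ 53 (mod 487)
477^64 ≡ 374 (mod 487)
477^128 ≡ 107 (mod 487)
477^243 = 477^(128+64+32+16+2+1) ≡ 1 (mod 487).
Result is 1, so (-10/487) = 1.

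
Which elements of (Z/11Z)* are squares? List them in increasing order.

Square k = 1,…,5 (k and 11−k give the same square):
1²=1, 2²=4, 3²=9, 4²≡5, 5²≡3 (mod 11).
So the quadratic residues mod 11 are {1, 3, 4, 5, 9}.

1 3 4 5 9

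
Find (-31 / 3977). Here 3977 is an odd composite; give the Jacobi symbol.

First reduce: -31 ≡ 3946 (mod 3977).
Pull out 2: since 3977 ≡ 1 (mod 8), (2/3977) = +1.
Reciprocity: 1973 ≡ 1 and 3977 ≡ 1 (mod 4), so (1973/3977) = +(3977/1973).
Reduce top mod 1973: now compute (31/1973).
Reciprocity: 31 ≡ 3 and 1973 ≡ 1 (mod 4), so (31/1973) = +(1973/31).
Reduce top mod 31: now compute (20/31).
Pull out 2^2: since 31 ≡ 7 (mod 8), (2/31) = +1, so (2/31)^2 = +1.
Reciprocity: 5 ≡ 1 and 31 ≡ 3 (mod 4), so (5/31) = +(31/5).
Reduce top mod 5: now compute (1/5).
Reached (1/5) = 1. Collecting the sign flips along the way, the symbol is +1.

1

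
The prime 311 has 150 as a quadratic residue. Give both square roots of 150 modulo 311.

Since 311 ≡ 3 (mod 4), a square root of 150 is 150^((311+1)/4) = 150^78 mod 311.
Repeated squaring: 150^2≡108, 150^4≡157, 150^8≡80, 150^16≡180, 150^32≡56, 150^64≡26 (mod 311).
150^78 = 150^(64+8+4+2) ≡ 147 (mod 311).
Check: 147² = 21609 ≡ 150 (mod 311). The two roots are 147 and 164.

147, 164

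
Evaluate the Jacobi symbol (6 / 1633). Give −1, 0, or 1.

Pull out 2: since 1633 ≡ 1 (mod 8), (2/1633) = +1.
Reciprocity: 3 ≡ 3 and 1633 ≡ 1 (mod 4), so (3/1633) = +(1633/3).
Reduce top mod 3: now compute (1/3).
Reached (1/3) = 1. Collecting the sign flips along the way, the symbol is +1.

1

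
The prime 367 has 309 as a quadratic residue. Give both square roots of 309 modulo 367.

Since 367 ≡ 3 (mod 4), a square root of 309 is 309^((367+1)/4) = 309^92 mod 367.
Repeated squaring: 309^2≡61, 309^4≡51, 309^8≡32, 309^16≡290, 309^32≡57, 309^64≡313 (mod 367).
309^92 = 309^(64+16+8+4) ≡ 26 (mod 367).
Check: 26² = 676 ≡ 309 (mod 367). The two roots are 26 and 341.

26, 341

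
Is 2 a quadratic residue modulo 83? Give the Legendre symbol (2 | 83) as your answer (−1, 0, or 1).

Euler's criterion: (2/83) ≡ 2^41 (mod 83).
2^2 ≡ 4 (mod 83)
2^4 ≡ 16 (mod 83)
2^8 ≡ 7 (mod 83)
2^16 ≡ 49 (mod 83)
2^32 ≡ 77 (mod 83)
2^41 = 2^(32+8+1) ≡ 82 (mod 83).
Result is 82 ≡ −1, so (2/83) = −1.

-1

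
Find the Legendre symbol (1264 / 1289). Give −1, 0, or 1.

1

Pull out 2^4: since 1289 ≡ 1 (mod 8), (2/1289) = +1, so (2/1289)^4 = +1.
Reciprocity: 79 ≡ 3 and 1289 ≡ 1 (mod 4), so (79/1289) = +(1289/79).
Reduce top mod 79: now compute (25/79).
Reciprocity: 25 ≡ 1 and 79 ≡ 3 (mod 4), so (25/79) = +(79/25).
Reduce top mod 25: now compute (4/25).
Pull out 2^2: since 25 ≡ 1 (mod 8), (2/25) = +1, so (2/25)^2 = +1.
Reached (1/25) = 1. Collecting the sign flips along the way, the symbol is +1.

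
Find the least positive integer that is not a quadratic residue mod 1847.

(2/1847) = +1, so 2 is a residue.
(3/1847) = +1, so 3 is a residue.
(4/1847) = +1, so 4 is a residue.
(5/1847) = −1, so 5 is the smallest positive non-residue mod 1847.

5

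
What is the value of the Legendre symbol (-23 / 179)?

1

Euler's criterion: (-23/179) ≡ 156^89 (mod 179).
156^2 ≡ 171 (mod 179)
156^4 ≡ 64 (mod 179)
156^8 ≡ 158 (mod 179)
156^16 ≡ 83 (mod 179)
156^32 ≡ 87 (mod 179)
156^64 ≡ 51 (mod 179)
156^89 = 156^(64+16+8+1) ≡ 1 (mod 179).
Result is 1, so (-23/179) = 1.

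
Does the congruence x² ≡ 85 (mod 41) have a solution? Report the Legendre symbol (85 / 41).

Euler's criterion: (85/41) ≡ 3^20 (mod 41).
3^2 ≡ 9 (mod 41)
3^4 ≡ 40 (mod 41)
3^8 ≡ 1 (mod 41)
3^16 ≡ 1 (mod 41)
3^20 = 3^(16+4) ≡ 40 (mod 41).
Result is 40 ≡ −1, so (85/41) = −1.

-1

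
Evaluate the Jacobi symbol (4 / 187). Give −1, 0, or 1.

Pull out 2^2: since 187 ≡ 3 (mod 8), (2/187) = -1, so (2/187)^2 = +1.
Reached (1/187) = 1. Collecting the sign flips along the way, the symbol is +1.

1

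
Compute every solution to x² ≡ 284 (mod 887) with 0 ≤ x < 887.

Since 887 ≡ 3 (mod 4), a square root of 284 is 284^((887+1)/4) = 284^222 mod 887.
Repeated squaring: 284^2≡826, 284^4≡173, 284^8≡658, 284^16≡108, 284^32≡133, 284^64≡836, 284^128≡827 (mod 887).
284^222 = 284^(128+64+16+8+4+2) ≡ 177 (mod 887).
Check: 177² = 31329 ≡ 284 (mod 887). The two roots are 177 and 710.

177, 710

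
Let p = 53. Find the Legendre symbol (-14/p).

-1

First reduce: -14 ≡ 39 (mod 53).
Reciprocity: 39 ≡ 3 and 53 ≡ 1 (mod 4), so (39/53) = +(53/39).
Reduce top mod 39: now compute (14/39).
Pull out 2: since 39 ≡ 7 (mod 8), (2/39) = +1.
Reciprocity: 7 ≡ 3 and 39 ≡ 3 (mod 4), so (7/39) = −(39/7).
Reduce top mod 7: now compute (4/7).
Pull out 2^2: since 7 ≡ 7 (mod 8), (2/7) = +1, so (2/7)^2 = +1.
Reached (1/7) = 1. Collecting the sign flips along the way, the symbol is -1.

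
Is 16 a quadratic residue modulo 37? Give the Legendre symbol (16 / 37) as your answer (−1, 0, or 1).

Pull out 2^4: since 37 ≡ 5 (mod 8), (2/37) = -1, so (2/37)^4 = +1.
Reached (1/37) = 1. Collecting the sign flips along the way, the symbol is +1.

1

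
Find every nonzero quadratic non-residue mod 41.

Square k = 1,…,20 (k and 41−k give the same square):
1²=1, 2²=4, 3²=9, 4²=16, 5²=25, 6²=36, 7²≡8, 8²≡23, 9²≡40, 10²≡18, 11²≡39, 12²≡21, 13²≡5, 14²≡32, 15²≡20, 16²≡10, 17²≡2, 18²≡37, 19²≡33, 20²≡31 (mod 41).
The residues are {1, 2, 4, 5, 8, 9, 10, 16, 18, 20, 21, 23, 25, 31, 32, 33, 36, 37, 39, 40}; the non-residues are the remaining 20 nonzero classes.

3,6,7,11,12,13,14,15,17,19,22,24,26,27,28,29,30,34,35,38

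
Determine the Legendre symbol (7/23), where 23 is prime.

Euler's criterion: (7/23) ≡ 7^11 (mod 23).
7^2 ≡ 3 (mod 23)
7^4 ≡ 9 (mod 23)
7^8 ≡ 12 (mod 23)
7^11 = 7^(8+2+1) ≡ 22 (mod 23).
Result is 22 ≡ −1, so (7/23) = −1.

-1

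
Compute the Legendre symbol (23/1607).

1

Reciprocity: 23 ≡ 3 and 1607 ≡ 3 (mod 4), so (23/1607) = −(1607/23).
Reduce top mod 23: now compute (20/23).
Pull out 2^2: since 23 ≡ 7 (mod 8), (2/23) = +1, so (2/23)^2 = +1.
Reciprocity: 5 ≡ 1 and 23 ≡ 3 (mod 4), so (5/23) = +(23/5).
Reduce top mod 5: now compute (3/5).
Reciprocity: 3 ≡ 3 and 5 ≡ 1 (mod 4), so (3/5) = +(5/3).
Reduce top mod 3: now compute (2/3).
Pull out 2: since 3 ≡ 3 (mod 8), (2/3) = -1.
Reached (1/3) = 1. Collecting the sign flips along the way, the symbol is +1.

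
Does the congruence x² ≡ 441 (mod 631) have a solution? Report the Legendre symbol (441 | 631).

Euler's criterion: (441/631) ≡ 441^315 (mod 631).
441^2 ≡ 133 (mod 631)
441^4 ≡ 21 (mod 631)
441^8 ≡ 441 (mod 631)
441^16 ≡ 133 (mod 631)
441^32 ≡ 21 (mod 631)
441^64 ≡ 441 (mod 631)
441^128 ≡ 133 (mod 631)
441^256 ≡ 21 (mod 631)
441^315 = 441^(256+32+16+8+2+1) ≡ 1 (mod 631).
Result is 1, so (441/631) = 1.

1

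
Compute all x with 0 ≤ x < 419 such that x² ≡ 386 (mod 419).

98, 321

Since 419 ≡ 3 (mod 4), a square root of 386 is 386^((419+1)/4) = 386^105 mod 419.
Repeated squaring: 386^2≡251, 386^4≡151, 386^8≡175, 386^16≡38, 386^32≡187, 386^64≡192 (mod 419).
386^105 = 386^(64+32+8+1) ≡ 321 (mod 419).
Check: 321² = 103041 ≡ 386 (mod 419). The two roots are 98 and 321.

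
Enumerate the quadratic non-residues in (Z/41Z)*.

Square k = 1,…,20 (k and 41−k give the same square):
1²=1, 2²=4, 3²=9, 4²=16, 5²=25, 6²=36, 7²≡8, 8²≡23, 9²≡40, 10²≡18, 11²≡39, 12²≡21, 13²≡5, 14²≡32, 15²≡20, 16²≡10, 17²≡2, 18²≡37, 19²≡33, 20²≡31 (mod 41).
The residues are {1, 2, 4, 5, 8, 9, 10, 16, 18, 20, 21, 23, 25, 31, 32, 33, 36, 37, 39, 40}; the non-residues are the remaining 20 nonzero classes.

3 6 7 11 12 13 14 15 17 19 22 24 26 27 28 29 30 34 35 38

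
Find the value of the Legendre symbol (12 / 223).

Pull out 2^2: since 223 ≡ 7 (mod 8), (2/223) = +1, so (2/223)^2 = +1.
Reciprocity: 3 ≡ 3 and 223 ≡ 3 (mod 4), so (3/223) = −(223/3).
Reduce top mod 3: now compute (1/3).
Reached (1/3) = 1. Collecting the sign flips along the way, the symbol is -1.

-1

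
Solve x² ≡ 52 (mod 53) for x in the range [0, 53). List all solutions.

53 ≡ 1 (mod 4), so we find a root by search.
Trying successive values, 23² = 529 ≡ 52 (mod 53). The other root is 53 − 23 = 30.

23, 30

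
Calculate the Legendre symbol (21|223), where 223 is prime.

-1

Reciprocity: 21 ≡ 1 and 223 ≡ 3 (mod 4), so (21/223) = +(223/21).
Reduce top mod 21: now compute (13/21).
Reciprocity: 13 ≡ 1 and 21 ≡ 1 (mod 4), so (13/21) = +(21/13).
Reduce top mod 13: now compute (8/13).
Pull out 2^3: since 13 ≡ 5 (mod 8), (2/13) = -1, so (2/13)^3 = -1.
Reached (1/13) = 1. Collecting the sign flips along the way, the symbol is -1.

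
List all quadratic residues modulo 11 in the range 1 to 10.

1 3 4 5 9

Square k = 1,…,5 (k and 11−k give the same square):
1²=1, 2²=4, 3²=9, 4²≡5, 5²≡3 (mod 11).
So the quadratic residues mod 11 are {1, 3, 4, 5, 9}.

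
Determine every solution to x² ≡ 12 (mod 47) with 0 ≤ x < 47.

23, 24

Since 47 ≡ 3 (mod 4), a square root of 12 is 12^((47+1)/4) = 12^12 mod 47.
Repeated squaring: 12^2≡3, 12^4≡9, 12^8≡34 (mod 47).
12^12 = 12^(8+4) ≡ 24 (mod 47).
Check: 24² = 576 ≡ 12 (mod 47). The two roots are 23 and 24.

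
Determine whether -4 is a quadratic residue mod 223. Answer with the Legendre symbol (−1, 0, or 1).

-1

First reduce: -4 ≡ 219 (mod 223).
Reciprocity: 219 ≡ 3 and 223 ≡ 3 (mod 4), so (219/223) = −(223/219).
Reduce top mod 219: now compute (4/219).
Pull out 2^2: since 219 ≡ 3 (mod 8), (2/219) = -1, so (2/219)^2 = +1.
Reached (1/219) = 1. Collecting the sign flips along the way, the symbol is -1.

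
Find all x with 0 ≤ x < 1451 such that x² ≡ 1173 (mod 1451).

Since 1451 ≡ 3 (mod 4), a square root of 1173 is 1173^((1451+1)/4) = 1173^363 mod 1451.
Repeated squaring: 1173^2≡381, 1173^4≡61, 1173^8≡819, 1173^16≡399, 1173^32≡1042, 1173^64≡416, 1173^128≡387, 1173^256≡316 (mod 1451).
1173^363 = 1173^(256+64+32+8+2+1) ≡ 974 (mod 1451).
Check: 974² = 948676 ≡ 1173 (mod 1451). The two roots are 477 and 974.

477, 974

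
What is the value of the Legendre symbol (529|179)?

1

First reduce: 529 ≡ 171 (mod 179).
Reciprocity: 171 ≡ 3 and 179 ≡ 3 (mod 4), so (171/179) = −(179/171).
Reduce top mod 171: now compute (8/171).
Pull out 2^3: since 171 ≡ 3 (mod 8), (2/171) = -1, so (2/171)^3 = -1.
Reached (1/171) = 1. Collecting the sign flips along the way, the symbol is +1.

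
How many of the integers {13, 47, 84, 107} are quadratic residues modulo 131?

(13/131) = +1 → QR.
(47/131) = -1 → non-residue.
(84/131) = +1 → QR.
(107/131) = +1 → QR.
Total quadratic residues among the 4: 3.

3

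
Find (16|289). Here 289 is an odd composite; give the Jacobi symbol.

1

Pull out 2^4: since 289 ≡ 1 (mod 8), (2/289) = +1, so (2/289)^4 = +1.
Reached (1/289) = 1. Collecting the sign flips along the way, the symbol is +1.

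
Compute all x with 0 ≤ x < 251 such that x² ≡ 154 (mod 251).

Since 251 ≡ 3 (mod 4), a square root of 154 is 154^((251+1)/4) = 154^63 mod 251.
Repeated squaring: 154^2≡122, 154^4≡75, 154^8≡103, 154^16≡67, 154^32≡222 (mod 251).
154^63 = 154^(32+16+8+4+2+1) ≡ 144 (mod 251).
Check: 144² = 20736 ≡ 154 (mod 251). The two roots are 107 and 144.

107, 144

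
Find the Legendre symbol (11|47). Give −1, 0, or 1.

Reciprocity: 11 ≡ 3 and 47 ≡ 3 (mod 4), so (11/47) = −(47/11).
Reduce top mod 11: now compute (3/11).
Reciprocity: 3 ≡ 3 and 11 ≡ 3 (mod 4), so (3/11) = −(11/3).
Reduce top mod 3: now compute (2/3).
Pull out 2: since 3 ≡ 3 (mod 8), (2/3) = -1.
Reached (1/3) = 1. Collecting the sign flips along the way, the symbol is -1.

-1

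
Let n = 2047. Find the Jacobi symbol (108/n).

Pull out 2^2: since 2047 ≡ 7 (mod 8), (2/2047) = +1, so (2/2047)^2 = +1.
Reciprocity: 27 ≡ 3 and 2047 ≡ 3 (mod 4), so (27/2047) = −(2047/27).
Reduce top mod 27: now compute (22/27).
Pull out 2: since 27 ≡ 3 (mod 8), (2/27) = -1.
Reciprocity: 11 ≡ 3 and 27 ≡ 3 (mod 4), so (11/27) = −(27/11).
Reduce top mod 11: now compute (5/11).
Reciprocity: 5 ≡ 1 and 11 ≡ 3 (mod 4), so (5/11) = +(11/5).
Reduce top mod 5: now compute (1/5).
Reached (1/5) = 1. Collecting the sign flips along the way, the symbol is -1.

-1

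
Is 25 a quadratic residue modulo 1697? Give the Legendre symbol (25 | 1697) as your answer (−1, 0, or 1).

1

Reciprocity: 25 ≡ 1 and 1697 ≡ 1 (mod 4), so (25/1697) = +(1697/25).
Reduce top mod 25: now compute (22/25).
Pull out 2: since 25 ≡ 1 (mod 8), (2/25) = +1.
Reciprocity: 11 ≡ 3 and 25 ≡ 1 (mod 4), so (11/25) = +(25/11).
Reduce top mod 11: now compute (3/11).
Reciprocity: 3 ≡ 3 and 11 ≡ 3 (mod 4), so (3/11) = −(11/3).
Reduce top mod 3: now compute (2/3).
Pull out 2: since 3 ≡ 3 (mod 8), (2/3) = -1.
Reached (1/3) = 1. Collecting the sign flips along the way, the symbol is +1.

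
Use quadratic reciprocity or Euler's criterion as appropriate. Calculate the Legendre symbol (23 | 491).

Euler's criterion: (23/491) ≡ 23^245 (mod 491).
23^2 ≡ 38 (mod 491)
23^4 ≡ 462 (mod 491)
23^8 ≡ 350 (mod 491)
23^16 ≡ 241 (mod 491)
23^32 ≡ 143 (mod 491)
23^64 ≡ 318 (mod 491)
23^128 ≡ 469 (mod 491)
23^245 = 23^(128+64+32+16+4+1) ≡ 490 (mod 491).
Result is 490 ≡ −1, so (23/491) = −1.

-1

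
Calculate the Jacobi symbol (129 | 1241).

Reciprocity: 129 ≡ 1 and 1241 ≡ 1 (mod 4), so (129/1241) = +(1241/129).
Reduce top mod 129: now compute (80/129).
Pull out 2^4: since 129 ≡ 1 (mod 8), (2/129) = +1, so (2/129)^4 = +1.
Reciprocity: 5 ≡ 1 and 129 ≡ 1 (mod 4), so (5/129) = +(129/5).
Reduce top mod 5: now compute (4/5).
Pull out 2^2: since 5 ≡ 5 (mod 8), (2/5) = -1, so (2/5)^2 = +1.
Reached (1/5) = 1. Collecting the sign flips along the way, the symbol is +1.

1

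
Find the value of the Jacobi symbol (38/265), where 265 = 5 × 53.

Pull out 2: since 265 ≡ 1 (mod 8), (2/265) = +1.
Reciprocity: 19 ≡ 3 and 265 ≡ 1 (mod 4), so (19/265) = +(265/19).
Reduce top mod 19: now compute (18/19).
Pull out 2: since 19 ≡ 3 (mod 8), (2/19) = -1.
Reciprocity: 9 ≡ 1 and 19 ≡ 3 (mod 4), so (9/19) = +(19/9).
Reduce top mod 9: now compute (1/9).
Reached (1/9) = 1. Collecting the sign flips along the way, the symbol is -1.

-1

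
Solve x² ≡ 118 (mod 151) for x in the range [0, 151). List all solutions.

Since 151 ≡ 3 (mod 4), a square root of 118 is 118^((151+1)/4) = 118^38 mod 151.
Repeated squaring: 118^2≡32, 118^4≡118, 118^8≡32, 118^16≡118, 118^32≡32 (mod 151).
118^38 = 118^(32+4+2) ≡ 32 (mod 151).
Check: 32² = 1024 ≡ 118 (mod 151). The two roots are 32 and 119.

32, 119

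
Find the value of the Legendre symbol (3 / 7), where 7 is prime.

Euler's criterion: (3/7) ≡ 3^3 (mod 7).
3^2 ≡ 2 (mod 7)
3^3 = 3^(2+1) ≡ 6 (mod 7).
Result is 6 ≡ −1, so (3/7) = −1.

-1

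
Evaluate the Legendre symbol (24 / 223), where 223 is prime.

Pull out 2^3: since 223 ≡ 7 (mod 8), (2/223) = +1, so (2/223)^3 = +1.
Reciprocity: 3 ≡ 3 and 223 ≡ 3 (mod 4), so (3/223) = −(223/3).
Reduce top mod 3: now compute (1/3).
Reached (1/3) = 1. Collecting the sign flips along the way, the symbol is -1.

-1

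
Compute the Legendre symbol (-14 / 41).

Euler's criterion: (-14/41) ≡ 27^20 (mod 41).
27^2 ≡ 32 (mod 41)
27^4 ≡ 40 (mod 41)
27^8 ≡ 1 (mod 41)
27^16 ≡ 1 (mod 41)
27^20 = 27^(16+4) ≡ 40 (mod 41).
Result is 40 ≡ −1, so (-14/41) = −1.

-1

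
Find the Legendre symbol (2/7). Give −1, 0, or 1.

Euler's criterion: (2/7) ≡ 2^3 (mod 7).
2^2 ≡ 4 (mod 7)
2^3 = 2^(2+1) ≡ 1 (mod 7).
Result is 1, so (2/7) = 1.

1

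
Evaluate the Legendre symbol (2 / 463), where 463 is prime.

1

Pull out 2: since 463 ≡ 7 (mod 8), (2/463) = +1.
Reached (1/463) = 1. Collecting the sign flips along the way, the symbol is +1.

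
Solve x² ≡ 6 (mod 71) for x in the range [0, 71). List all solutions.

Since 71 ≡ 3 (mod 4), a square root of 6 is 6^((71+1)/4) = 6^18 mod 71.
Repeated squaring: 6^2≡36, 6^4≡18, 6^8≡40, 6^16≡38 (mod 71).
6^18 = 6^(16+2) ≡ 19 (mod 71).
Check: 19² = 361 ≡ 6 (mod 71). The two roots are 19 and 52.

19, 52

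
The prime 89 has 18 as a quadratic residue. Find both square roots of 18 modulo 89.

14, 75

89 ≡ 1 (mod 4), so we find a root by search.
Trying successive values, 14² = 196 ≡ 18 (mod 89). The other root is 89 − 14 = 75.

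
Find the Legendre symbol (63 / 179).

-1

Reciprocity: 63 ≡ 3 and 179 ≡ 3 (mod 4), so (63/179) = −(179/63).
Reduce top mod 63: now compute (53/63).
Reciprocity: 53 ≡ 1 and 63 ≡ 3 (mod 4), so (53/63) = +(63/53).
Reduce top mod 53: now compute (10/53).
Pull out 2: since 53 ≡ 5 (mod 8), (2/53) = -1.
Reciprocity: 5 ≡ 1 and 53 ≡ 1 (mod 4), so (5/53) = +(53/5).
Reduce top mod 5: now compute (3/5).
Reciprocity: 3 ≡ 3 and 5 ≡ 1 (mod 4), so (3/5) = +(5/3).
Reduce top mod 3: now compute (2/3).
Pull out 2: since 3 ≡ 3 (mod 8), (2/3) = -1.
Reached (1/3) = 1. Collecting the sign flips along the way, the symbol is -1.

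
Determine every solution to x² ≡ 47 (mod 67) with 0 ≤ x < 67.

Since 67 ≡ 3 (mod 4), a square root of 47 is 47^((67+1)/4) = 47^17 mod 67.
Repeated squaring: 47^2≡65, 47^4≡4, 47^8≡16, 47^16≡55 (mod 67).
47^17 = 47^(16+1) ≡ 39 (mod 67).
Check: 39² = 1521 ≡ 47 (mod 67). The two roots are 28 and 39.

28, 39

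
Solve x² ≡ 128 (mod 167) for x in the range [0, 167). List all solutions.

Since 167 ≡ 3 (mod 4), a square root of 128 is 128^((167+1)/4) = 128^42 mod 167.
Repeated squaring: 128^2≡18, 128^4≡157, 128^8≡100, 128^16≡147, 128^32≡66 (mod 167).
128^42 = 128^(32+8+2) ≡ 63 (mod 167).
Check: 63² = 3969 ≡ 128 (mod 167). The two roots are 63 and 104.

63, 104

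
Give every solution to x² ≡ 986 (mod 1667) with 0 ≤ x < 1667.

Since 1667 ≡ 3 (mod 4), a square root of 986 is 986^((1667+1)/4) = 986^417 mod 1667.
Repeated squaring: 986^2≡335, 986^4≡536, 986^8≡572, 986^16≡452, 986^32≡930, 986^64≡1394, 986^128≡1181, 986^256≡1149 (mod 1667).
986^417 = 986^(256+128+32+1) ≡ 696 (mod 1667).
Check: 696² = 484416 ≡ 986 (mod 1667). The two roots are 696 and 971.

696, 971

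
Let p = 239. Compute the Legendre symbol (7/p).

Reciprocity: 7 ≡ 3 and 239 ≡ 3 (mod 4), so (7/239) = −(239/7).
Reduce top mod 7: now compute (1/7).
Reached (1/7) = 1. Collecting the sign flips along the way, the symbol is -1.

-1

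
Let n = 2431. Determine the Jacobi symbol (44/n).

Pull out 2^2: since 2431 ≡ 7 (mod 8), (2/2431) = +1, so (2/2431)^2 = +1.
Reciprocity: 11 ≡ 3 and 2431 ≡ 3 (mod 4), so (11/2431) = −(2431/11).
Reduce top mod 11: now compute (0/11).
Top reduces to 0: gcd > 1, so the symbol is 0.

0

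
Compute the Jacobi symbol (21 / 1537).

1

Reciprocity: 21 ≡ 1 and 1537 ≡ 1 (mod 4), so (21/1537) = +(1537/21).
Reduce top mod 21: now compute (4/21).
Pull out 2^2: since 21 ≡ 5 (mod 8), (2/21) = -1, so (2/21)^2 = +1.
Reached (1/21) = 1. Collecting the sign flips along the way, the symbol is +1.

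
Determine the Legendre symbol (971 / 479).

-1

First reduce: 971 ≡ 13 (mod 479).
Reciprocity: 13 ≡ 1 and 479 ≡ 3 (mod 4), so (13/479) = +(479/13).
Reduce top mod 13: now compute (11/13).
Reciprocity: 11 ≡ 3 and 13 ≡ 1 (mod 4), so (11/13) = +(13/11).
Reduce top mod 11: now compute (2/11).
Pull out 2: since 11 ≡ 3 (mod 8), (2/11) = -1.
Reached (1/11) = 1. Collecting the sign flips along the way, the symbol is -1.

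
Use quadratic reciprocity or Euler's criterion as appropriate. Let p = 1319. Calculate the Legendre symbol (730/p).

Pull out 2: since 1319 ≡ 7 (mod 8), (2/1319) = +1.
Reciprocity: 365 ≡ 1 and 1319 ≡ 3 (mod 4), so (365/1319) = +(1319/365).
Reduce top mod 365: now compute (224/365).
Pull out 2^5: since 365 ≡ 5 (mod 8), (2/365) = -1, so (2/365)^5 = -1.
Reciprocity: 7 ≡ 3 and 365 ≡ 1 (mod 4), so (7/365) = +(365/7).
Reduce top mod 7: now compute (1/7).
Reached (1/7) = 1. Collecting the sign flips along the way, the symbol is -1.

-1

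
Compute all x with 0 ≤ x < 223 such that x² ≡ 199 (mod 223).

83, 140

Since 223 ≡ 3 (mod 4), a square root of 199 is 199^((223+1)/4) = 199^56 mod 223.
Repeated squaring: 199^2≡130, 199^4≡175, 199^8≡74, 199^16≡124, 199^32≡212 (mod 223).
199^56 = 199^(32+16+8) ≡ 83 (mod 223).
Check: 83² = 6889 ≡ 199 (mod 223). The two roots are 83 and 140.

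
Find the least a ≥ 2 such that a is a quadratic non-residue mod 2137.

(2/2137) = +1, so 2 is a residue.
(3/2137) = +1, so 3 is a residue.
(4/2137) = +1, so 4 is a residue.
(5/2137) = −1, so 5 is the smallest positive non-residue mod 2137.

5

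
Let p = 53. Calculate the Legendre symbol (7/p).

Reciprocity: 7 ≡ 3 and 53 ≡ 1 (mod 4), so (7/53) = +(53/7).
Reduce top mod 7: now compute (4/7).
Pull out 2^2: since 7 ≡ 7 (mod 8), (2/7) = +1, so (2/7)^2 = +1.
Reached (1/7) = 1. Collecting the sign flips along the way, the symbol is +1.

1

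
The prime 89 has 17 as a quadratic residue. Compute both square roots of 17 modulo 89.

89 ≡ 1 (mod 4), so we find a root by search.
Trying successive values, 27² = 729 ≡ 17 (mod 89). The other root is 89 − 27 = 62.

27, 62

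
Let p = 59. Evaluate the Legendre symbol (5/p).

1

Euler's criterion: (5/59) ≡ 5^29 (mod 59).
5^2 ≡ 25 (mod 59)
5^4 ≡ 35 (mod 59)
5^8 ≡ 45 (mod 59)
5^16 ≡ 19 (mod 59)
5^29 = 5^(16+8+4+1) ≡ 1 (mod 59).
Result is 1, so (5/59) = 1.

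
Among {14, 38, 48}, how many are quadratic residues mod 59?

(14/59) = -1 → non-residue.
(38/59) = -1 → non-residue.
(48/59) = +1 → QR.
Total quadratic residues among the 3: 1.

1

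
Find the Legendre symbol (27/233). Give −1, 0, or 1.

Reciprocity: 27 ≡ 3 and 233 ≡ 1 (mod 4), so (27/233) = +(233/27).
Reduce top mod 27: now compute (17/27).
Reciprocity: 17 ≡ 1 and 27 ≡ 3 (mod 4), so (17/27) = +(27/17).
Reduce top mod 17: now compute (10/17).
Pull out 2: since 17 ≡ 1 (mod 8), (2/17) = +1.
Reciprocity: 5 ≡ 1 and 17 ≡ 1 (mod 4), so (5/17) = +(17/5).
Reduce top mod 5: now compute (2/5).
Pull out 2: since 5 ≡ 5 (mod 8), (2/5) = -1.
Reached (1/5) = 1. Collecting the sign flips along the way, the symbol is -1.

-1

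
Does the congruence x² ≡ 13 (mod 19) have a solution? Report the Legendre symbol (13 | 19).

Reciprocity: 13 ≡ 1 and 19 ≡ 3 (mod 4), so (13/19) = +(19/13).
Reduce top mod 13: now compute (6/13).
Pull out 2: since 13 ≡ 5 (mod 8), (2/13) = -1.
Reciprocity: 3 ≡ 3 and 13 ≡ 1 (mod 4), so (3/13) = +(13/3).
Reduce top mod 3: now compute (1/3).
Reached (1/3) = 1. Collecting the sign flips along the way, the symbol is -1.

-1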